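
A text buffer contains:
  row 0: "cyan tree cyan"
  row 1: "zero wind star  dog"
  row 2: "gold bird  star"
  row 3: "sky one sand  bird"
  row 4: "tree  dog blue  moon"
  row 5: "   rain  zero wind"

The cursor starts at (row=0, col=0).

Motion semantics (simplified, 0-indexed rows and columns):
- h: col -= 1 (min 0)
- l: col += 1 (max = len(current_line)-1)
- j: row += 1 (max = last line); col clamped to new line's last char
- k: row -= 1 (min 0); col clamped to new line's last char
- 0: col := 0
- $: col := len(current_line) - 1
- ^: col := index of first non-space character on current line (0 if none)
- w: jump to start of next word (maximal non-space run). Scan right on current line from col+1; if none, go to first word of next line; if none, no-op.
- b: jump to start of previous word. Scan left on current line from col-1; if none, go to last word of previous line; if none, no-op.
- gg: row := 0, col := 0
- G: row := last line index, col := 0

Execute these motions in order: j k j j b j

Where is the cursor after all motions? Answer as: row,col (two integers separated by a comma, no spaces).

After 1 (j): row=1 col=0 char='z'
After 2 (k): row=0 col=0 char='c'
After 3 (j): row=1 col=0 char='z'
After 4 (j): row=2 col=0 char='g'
After 5 (b): row=1 col=16 char='d'
After 6 (j): row=2 col=14 char='r'

Answer: 2,14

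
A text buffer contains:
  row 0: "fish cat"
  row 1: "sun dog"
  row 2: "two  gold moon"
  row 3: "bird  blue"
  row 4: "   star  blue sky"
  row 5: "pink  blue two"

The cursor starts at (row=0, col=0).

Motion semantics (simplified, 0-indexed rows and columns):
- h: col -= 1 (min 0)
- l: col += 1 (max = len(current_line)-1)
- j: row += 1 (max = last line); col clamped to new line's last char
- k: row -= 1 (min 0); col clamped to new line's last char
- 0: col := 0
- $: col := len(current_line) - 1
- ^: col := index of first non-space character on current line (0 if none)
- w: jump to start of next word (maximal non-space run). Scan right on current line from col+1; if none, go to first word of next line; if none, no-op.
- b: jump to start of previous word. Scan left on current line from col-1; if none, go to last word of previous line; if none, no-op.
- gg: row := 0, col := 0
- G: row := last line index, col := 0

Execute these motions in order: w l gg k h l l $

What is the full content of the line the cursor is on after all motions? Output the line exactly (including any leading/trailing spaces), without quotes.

Answer: fish cat

Derivation:
After 1 (w): row=0 col=5 char='c'
After 2 (l): row=0 col=6 char='a'
After 3 (gg): row=0 col=0 char='f'
After 4 (k): row=0 col=0 char='f'
After 5 (h): row=0 col=0 char='f'
After 6 (l): row=0 col=1 char='i'
After 7 (l): row=0 col=2 char='s'
After 8 ($): row=0 col=7 char='t'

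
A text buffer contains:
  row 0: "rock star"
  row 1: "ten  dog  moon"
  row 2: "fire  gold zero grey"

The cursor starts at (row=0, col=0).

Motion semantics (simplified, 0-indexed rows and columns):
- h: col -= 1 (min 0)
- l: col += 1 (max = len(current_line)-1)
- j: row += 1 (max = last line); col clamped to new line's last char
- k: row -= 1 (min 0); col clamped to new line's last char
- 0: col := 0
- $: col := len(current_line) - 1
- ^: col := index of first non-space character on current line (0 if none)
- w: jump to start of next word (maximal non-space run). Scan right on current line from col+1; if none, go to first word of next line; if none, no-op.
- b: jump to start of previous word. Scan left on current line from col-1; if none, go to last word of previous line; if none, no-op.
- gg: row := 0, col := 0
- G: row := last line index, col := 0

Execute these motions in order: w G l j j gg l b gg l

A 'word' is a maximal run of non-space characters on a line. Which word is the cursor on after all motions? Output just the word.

Answer: rock

Derivation:
After 1 (w): row=0 col=5 char='s'
After 2 (G): row=2 col=0 char='f'
After 3 (l): row=2 col=1 char='i'
After 4 (j): row=2 col=1 char='i'
After 5 (j): row=2 col=1 char='i'
After 6 (gg): row=0 col=0 char='r'
After 7 (l): row=0 col=1 char='o'
After 8 (b): row=0 col=0 char='r'
After 9 (gg): row=0 col=0 char='r'
After 10 (l): row=0 col=1 char='o'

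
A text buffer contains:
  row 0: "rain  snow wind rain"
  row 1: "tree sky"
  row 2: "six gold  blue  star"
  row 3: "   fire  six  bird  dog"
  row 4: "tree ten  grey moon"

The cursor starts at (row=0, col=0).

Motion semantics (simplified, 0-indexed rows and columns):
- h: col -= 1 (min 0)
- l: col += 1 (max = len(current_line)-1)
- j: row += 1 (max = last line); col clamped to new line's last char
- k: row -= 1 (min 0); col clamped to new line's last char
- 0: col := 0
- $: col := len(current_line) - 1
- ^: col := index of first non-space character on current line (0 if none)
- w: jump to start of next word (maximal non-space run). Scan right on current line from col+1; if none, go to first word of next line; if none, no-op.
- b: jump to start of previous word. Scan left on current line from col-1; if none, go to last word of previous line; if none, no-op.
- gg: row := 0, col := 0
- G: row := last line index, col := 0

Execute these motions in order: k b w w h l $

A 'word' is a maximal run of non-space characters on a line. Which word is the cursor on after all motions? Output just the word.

After 1 (k): row=0 col=0 char='r'
After 2 (b): row=0 col=0 char='r'
After 3 (w): row=0 col=6 char='s'
After 4 (w): row=0 col=11 char='w'
After 5 (h): row=0 col=10 char='_'
After 6 (l): row=0 col=11 char='w'
After 7 ($): row=0 col=19 char='n'

Answer: rain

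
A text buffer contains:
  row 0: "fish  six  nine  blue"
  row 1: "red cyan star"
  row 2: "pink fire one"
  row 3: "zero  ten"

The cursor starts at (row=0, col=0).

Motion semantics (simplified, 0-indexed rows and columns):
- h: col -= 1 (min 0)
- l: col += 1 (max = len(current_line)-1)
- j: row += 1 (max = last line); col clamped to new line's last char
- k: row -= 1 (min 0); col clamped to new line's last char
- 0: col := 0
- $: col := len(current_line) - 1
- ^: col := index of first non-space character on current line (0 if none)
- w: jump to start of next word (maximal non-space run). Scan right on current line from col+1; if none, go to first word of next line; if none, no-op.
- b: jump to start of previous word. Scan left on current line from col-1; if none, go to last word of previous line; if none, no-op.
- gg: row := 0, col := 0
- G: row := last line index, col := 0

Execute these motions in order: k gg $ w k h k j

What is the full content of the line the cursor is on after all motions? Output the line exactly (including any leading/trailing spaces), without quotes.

Answer: red cyan star

Derivation:
After 1 (k): row=0 col=0 char='f'
After 2 (gg): row=0 col=0 char='f'
After 3 ($): row=0 col=20 char='e'
After 4 (w): row=1 col=0 char='r'
After 5 (k): row=0 col=0 char='f'
After 6 (h): row=0 col=0 char='f'
After 7 (k): row=0 col=0 char='f'
After 8 (j): row=1 col=0 char='r'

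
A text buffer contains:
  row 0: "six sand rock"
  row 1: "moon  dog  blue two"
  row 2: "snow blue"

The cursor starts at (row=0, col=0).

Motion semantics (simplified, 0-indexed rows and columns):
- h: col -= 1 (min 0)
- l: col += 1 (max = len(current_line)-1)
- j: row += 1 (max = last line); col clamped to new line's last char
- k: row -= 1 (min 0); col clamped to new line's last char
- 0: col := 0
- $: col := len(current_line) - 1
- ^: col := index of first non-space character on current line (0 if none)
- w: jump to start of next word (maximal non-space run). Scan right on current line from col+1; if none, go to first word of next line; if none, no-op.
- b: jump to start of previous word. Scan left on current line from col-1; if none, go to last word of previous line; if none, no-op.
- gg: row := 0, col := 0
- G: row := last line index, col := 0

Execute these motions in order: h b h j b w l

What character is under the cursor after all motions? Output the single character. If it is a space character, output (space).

After 1 (h): row=0 col=0 char='s'
After 2 (b): row=0 col=0 char='s'
After 3 (h): row=0 col=0 char='s'
After 4 (j): row=1 col=0 char='m'
After 5 (b): row=0 col=9 char='r'
After 6 (w): row=1 col=0 char='m'
After 7 (l): row=1 col=1 char='o'

Answer: o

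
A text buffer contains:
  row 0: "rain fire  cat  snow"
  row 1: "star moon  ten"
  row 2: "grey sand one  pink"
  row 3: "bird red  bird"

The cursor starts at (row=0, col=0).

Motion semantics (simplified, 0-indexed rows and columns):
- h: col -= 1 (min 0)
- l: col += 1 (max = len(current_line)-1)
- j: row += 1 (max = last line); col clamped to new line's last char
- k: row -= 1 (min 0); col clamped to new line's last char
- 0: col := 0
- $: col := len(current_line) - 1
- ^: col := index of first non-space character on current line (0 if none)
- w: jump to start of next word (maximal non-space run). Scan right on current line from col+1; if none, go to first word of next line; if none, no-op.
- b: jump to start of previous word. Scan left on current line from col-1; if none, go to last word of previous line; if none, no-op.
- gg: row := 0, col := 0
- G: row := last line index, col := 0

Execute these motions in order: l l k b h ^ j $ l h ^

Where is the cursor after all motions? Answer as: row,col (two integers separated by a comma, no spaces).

After 1 (l): row=0 col=1 char='a'
After 2 (l): row=0 col=2 char='i'
After 3 (k): row=0 col=2 char='i'
After 4 (b): row=0 col=0 char='r'
After 5 (h): row=0 col=0 char='r'
After 6 (^): row=0 col=0 char='r'
After 7 (j): row=1 col=0 char='s'
After 8 ($): row=1 col=13 char='n'
After 9 (l): row=1 col=13 char='n'
After 10 (h): row=1 col=12 char='e'
After 11 (^): row=1 col=0 char='s'

Answer: 1,0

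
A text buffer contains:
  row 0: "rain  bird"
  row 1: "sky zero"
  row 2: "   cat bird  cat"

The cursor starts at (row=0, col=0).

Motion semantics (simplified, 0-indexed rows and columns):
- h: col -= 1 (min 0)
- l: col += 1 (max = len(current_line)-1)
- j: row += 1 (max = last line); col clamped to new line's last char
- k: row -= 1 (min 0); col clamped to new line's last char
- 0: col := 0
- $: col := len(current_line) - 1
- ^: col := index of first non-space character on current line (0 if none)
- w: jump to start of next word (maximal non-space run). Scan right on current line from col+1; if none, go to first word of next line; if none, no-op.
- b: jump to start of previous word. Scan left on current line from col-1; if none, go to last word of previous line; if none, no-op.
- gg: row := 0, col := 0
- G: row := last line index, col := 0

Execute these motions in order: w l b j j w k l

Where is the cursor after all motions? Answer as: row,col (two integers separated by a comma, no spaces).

Answer: 1,7

Derivation:
After 1 (w): row=0 col=6 char='b'
After 2 (l): row=0 col=7 char='i'
After 3 (b): row=0 col=6 char='b'
After 4 (j): row=1 col=6 char='r'
After 5 (j): row=2 col=6 char='_'
After 6 (w): row=2 col=7 char='b'
After 7 (k): row=1 col=7 char='o'
After 8 (l): row=1 col=7 char='o'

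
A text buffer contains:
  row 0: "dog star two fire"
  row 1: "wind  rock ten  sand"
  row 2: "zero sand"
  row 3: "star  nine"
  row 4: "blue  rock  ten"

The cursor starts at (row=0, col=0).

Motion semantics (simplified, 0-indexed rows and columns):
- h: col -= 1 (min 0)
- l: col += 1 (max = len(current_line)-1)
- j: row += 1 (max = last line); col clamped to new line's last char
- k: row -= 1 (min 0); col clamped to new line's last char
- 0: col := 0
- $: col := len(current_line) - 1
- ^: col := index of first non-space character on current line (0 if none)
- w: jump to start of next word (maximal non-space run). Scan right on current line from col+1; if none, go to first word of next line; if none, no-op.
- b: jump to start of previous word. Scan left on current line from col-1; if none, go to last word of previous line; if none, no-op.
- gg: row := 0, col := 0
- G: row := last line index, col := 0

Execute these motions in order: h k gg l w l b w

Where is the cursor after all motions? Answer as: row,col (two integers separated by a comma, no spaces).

Answer: 0,9

Derivation:
After 1 (h): row=0 col=0 char='d'
After 2 (k): row=0 col=0 char='d'
After 3 (gg): row=0 col=0 char='d'
After 4 (l): row=0 col=1 char='o'
After 5 (w): row=0 col=4 char='s'
After 6 (l): row=0 col=5 char='t'
After 7 (b): row=0 col=4 char='s'
After 8 (w): row=0 col=9 char='t'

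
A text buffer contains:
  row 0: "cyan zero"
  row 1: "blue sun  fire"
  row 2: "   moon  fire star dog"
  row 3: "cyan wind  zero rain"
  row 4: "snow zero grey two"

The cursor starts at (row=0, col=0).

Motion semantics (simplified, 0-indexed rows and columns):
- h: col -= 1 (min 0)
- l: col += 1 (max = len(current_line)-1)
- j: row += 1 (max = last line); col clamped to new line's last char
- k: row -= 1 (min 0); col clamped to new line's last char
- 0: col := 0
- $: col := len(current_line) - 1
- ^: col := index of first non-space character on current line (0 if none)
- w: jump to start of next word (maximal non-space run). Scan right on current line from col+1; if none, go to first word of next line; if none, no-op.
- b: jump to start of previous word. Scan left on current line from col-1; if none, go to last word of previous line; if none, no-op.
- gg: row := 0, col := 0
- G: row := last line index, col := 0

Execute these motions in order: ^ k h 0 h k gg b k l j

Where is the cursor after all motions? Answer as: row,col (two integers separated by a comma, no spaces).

Answer: 1,1

Derivation:
After 1 (^): row=0 col=0 char='c'
After 2 (k): row=0 col=0 char='c'
After 3 (h): row=0 col=0 char='c'
After 4 (0): row=0 col=0 char='c'
After 5 (h): row=0 col=0 char='c'
After 6 (k): row=0 col=0 char='c'
After 7 (gg): row=0 col=0 char='c'
After 8 (b): row=0 col=0 char='c'
After 9 (k): row=0 col=0 char='c'
After 10 (l): row=0 col=1 char='y'
After 11 (j): row=1 col=1 char='l'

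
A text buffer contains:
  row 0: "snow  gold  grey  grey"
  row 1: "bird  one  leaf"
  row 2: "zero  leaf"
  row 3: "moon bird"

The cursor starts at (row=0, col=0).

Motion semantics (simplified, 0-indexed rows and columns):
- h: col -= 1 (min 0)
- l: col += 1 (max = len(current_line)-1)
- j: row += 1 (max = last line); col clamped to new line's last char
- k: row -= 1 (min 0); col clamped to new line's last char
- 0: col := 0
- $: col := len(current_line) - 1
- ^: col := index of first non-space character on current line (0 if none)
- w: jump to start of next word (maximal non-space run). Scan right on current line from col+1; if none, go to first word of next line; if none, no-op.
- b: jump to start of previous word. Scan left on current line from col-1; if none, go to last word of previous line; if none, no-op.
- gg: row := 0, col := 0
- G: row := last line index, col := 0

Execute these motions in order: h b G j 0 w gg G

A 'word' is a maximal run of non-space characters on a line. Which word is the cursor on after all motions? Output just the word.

After 1 (h): row=0 col=0 char='s'
After 2 (b): row=0 col=0 char='s'
After 3 (G): row=3 col=0 char='m'
After 4 (j): row=3 col=0 char='m'
After 5 (0): row=3 col=0 char='m'
After 6 (w): row=3 col=5 char='b'
After 7 (gg): row=0 col=0 char='s'
After 8 (G): row=3 col=0 char='m'

Answer: moon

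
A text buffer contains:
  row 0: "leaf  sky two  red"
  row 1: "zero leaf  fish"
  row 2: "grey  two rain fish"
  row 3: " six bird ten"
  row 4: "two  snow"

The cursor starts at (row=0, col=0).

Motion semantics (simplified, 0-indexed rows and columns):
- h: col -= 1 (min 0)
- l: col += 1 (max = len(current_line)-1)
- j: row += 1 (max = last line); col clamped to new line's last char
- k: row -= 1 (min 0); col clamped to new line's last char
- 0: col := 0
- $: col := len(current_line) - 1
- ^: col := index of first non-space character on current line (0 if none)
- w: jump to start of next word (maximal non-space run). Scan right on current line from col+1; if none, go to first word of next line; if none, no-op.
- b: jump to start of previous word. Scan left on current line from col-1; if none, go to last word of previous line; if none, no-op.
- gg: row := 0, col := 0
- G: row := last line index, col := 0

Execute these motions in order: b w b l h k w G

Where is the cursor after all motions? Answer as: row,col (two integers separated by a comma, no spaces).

After 1 (b): row=0 col=0 char='l'
After 2 (w): row=0 col=6 char='s'
After 3 (b): row=0 col=0 char='l'
After 4 (l): row=0 col=1 char='e'
After 5 (h): row=0 col=0 char='l'
After 6 (k): row=0 col=0 char='l'
After 7 (w): row=0 col=6 char='s'
After 8 (G): row=4 col=0 char='t'

Answer: 4,0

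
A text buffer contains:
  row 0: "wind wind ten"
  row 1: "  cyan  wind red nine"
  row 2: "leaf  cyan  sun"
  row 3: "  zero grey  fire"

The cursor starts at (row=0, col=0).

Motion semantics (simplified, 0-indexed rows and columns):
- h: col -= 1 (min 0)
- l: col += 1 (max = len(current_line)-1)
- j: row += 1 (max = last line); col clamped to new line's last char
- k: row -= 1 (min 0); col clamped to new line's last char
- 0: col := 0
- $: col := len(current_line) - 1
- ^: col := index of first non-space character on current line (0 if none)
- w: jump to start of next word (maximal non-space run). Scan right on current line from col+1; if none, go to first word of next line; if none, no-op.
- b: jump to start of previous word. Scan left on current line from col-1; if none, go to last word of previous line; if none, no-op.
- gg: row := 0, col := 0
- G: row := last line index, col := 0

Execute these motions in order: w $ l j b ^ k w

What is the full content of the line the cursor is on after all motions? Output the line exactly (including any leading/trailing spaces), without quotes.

After 1 (w): row=0 col=5 char='w'
After 2 ($): row=0 col=12 char='n'
After 3 (l): row=0 col=12 char='n'
After 4 (j): row=1 col=12 char='_'
After 5 (b): row=1 col=8 char='w'
After 6 (^): row=1 col=2 char='c'
After 7 (k): row=0 col=2 char='n'
After 8 (w): row=0 col=5 char='w'

Answer: wind wind ten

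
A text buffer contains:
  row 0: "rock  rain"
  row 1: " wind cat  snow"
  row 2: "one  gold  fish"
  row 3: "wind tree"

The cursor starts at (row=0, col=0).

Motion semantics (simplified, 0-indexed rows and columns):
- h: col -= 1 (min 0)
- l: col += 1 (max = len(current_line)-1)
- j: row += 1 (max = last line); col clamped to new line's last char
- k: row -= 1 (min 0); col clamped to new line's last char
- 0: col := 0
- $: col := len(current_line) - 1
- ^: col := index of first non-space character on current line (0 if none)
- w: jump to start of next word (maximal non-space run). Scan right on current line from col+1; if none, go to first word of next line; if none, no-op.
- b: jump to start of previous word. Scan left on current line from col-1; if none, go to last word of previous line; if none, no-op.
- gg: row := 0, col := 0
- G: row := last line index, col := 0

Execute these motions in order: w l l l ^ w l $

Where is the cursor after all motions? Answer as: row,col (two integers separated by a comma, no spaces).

After 1 (w): row=0 col=6 char='r'
After 2 (l): row=0 col=7 char='a'
After 3 (l): row=0 col=8 char='i'
After 4 (l): row=0 col=9 char='n'
After 5 (^): row=0 col=0 char='r'
After 6 (w): row=0 col=6 char='r'
After 7 (l): row=0 col=7 char='a'
After 8 ($): row=0 col=9 char='n'

Answer: 0,9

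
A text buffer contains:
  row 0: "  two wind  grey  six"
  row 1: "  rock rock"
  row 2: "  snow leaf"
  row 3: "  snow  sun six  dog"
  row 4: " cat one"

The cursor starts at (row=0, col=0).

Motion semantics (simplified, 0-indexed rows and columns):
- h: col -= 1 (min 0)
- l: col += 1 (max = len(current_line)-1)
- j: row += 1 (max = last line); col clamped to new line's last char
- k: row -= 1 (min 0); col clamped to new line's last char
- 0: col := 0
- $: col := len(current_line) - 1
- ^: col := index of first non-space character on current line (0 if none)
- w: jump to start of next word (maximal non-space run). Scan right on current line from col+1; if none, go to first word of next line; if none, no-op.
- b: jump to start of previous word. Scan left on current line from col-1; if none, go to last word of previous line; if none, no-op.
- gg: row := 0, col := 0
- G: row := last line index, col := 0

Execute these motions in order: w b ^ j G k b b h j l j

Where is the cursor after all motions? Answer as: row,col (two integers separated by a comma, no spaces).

Answer: 4,2

Derivation:
After 1 (w): row=0 col=2 char='t'
After 2 (b): row=0 col=2 char='t'
After 3 (^): row=0 col=2 char='t'
After 4 (j): row=1 col=2 char='r'
After 5 (G): row=4 col=0 char='_'
After 6 (k): row=3 col=0 char='_'
After 7 (b): row=2 col=7 char='l'
After 8 (b): row=2 col=2 char='s'
After 9 (h): row=2 col=1 char='_'
After 10 (j): row=3 col=1 char='_'
After 11 (l): row=3 col=2 char='s'
After 12 (j): row=4 col=2 char='a'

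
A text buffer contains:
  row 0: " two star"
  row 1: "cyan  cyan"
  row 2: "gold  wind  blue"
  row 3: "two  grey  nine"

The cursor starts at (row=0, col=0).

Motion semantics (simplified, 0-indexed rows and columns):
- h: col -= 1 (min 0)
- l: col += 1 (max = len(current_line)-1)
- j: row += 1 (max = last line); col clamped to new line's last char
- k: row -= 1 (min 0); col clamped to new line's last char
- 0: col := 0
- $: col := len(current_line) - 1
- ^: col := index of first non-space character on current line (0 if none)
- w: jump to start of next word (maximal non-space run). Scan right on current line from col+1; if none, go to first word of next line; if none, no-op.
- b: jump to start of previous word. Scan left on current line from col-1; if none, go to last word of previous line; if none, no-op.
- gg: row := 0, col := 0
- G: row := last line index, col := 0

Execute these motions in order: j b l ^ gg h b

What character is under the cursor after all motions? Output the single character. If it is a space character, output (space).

After 1 (j): row=1 col=0 char='c'
After 2 (b): row=0 col=5 char='s'
After 3 (l): row=0 col=6 char='t'
After 4 (^): row=0 col=1 char='t'
After 5 (gg): row=0 col=0 char='_'
After 6 (h): row=0 col=0 char='_'
After 7 (b): row=0 col=0 char='_'

Answer: (space)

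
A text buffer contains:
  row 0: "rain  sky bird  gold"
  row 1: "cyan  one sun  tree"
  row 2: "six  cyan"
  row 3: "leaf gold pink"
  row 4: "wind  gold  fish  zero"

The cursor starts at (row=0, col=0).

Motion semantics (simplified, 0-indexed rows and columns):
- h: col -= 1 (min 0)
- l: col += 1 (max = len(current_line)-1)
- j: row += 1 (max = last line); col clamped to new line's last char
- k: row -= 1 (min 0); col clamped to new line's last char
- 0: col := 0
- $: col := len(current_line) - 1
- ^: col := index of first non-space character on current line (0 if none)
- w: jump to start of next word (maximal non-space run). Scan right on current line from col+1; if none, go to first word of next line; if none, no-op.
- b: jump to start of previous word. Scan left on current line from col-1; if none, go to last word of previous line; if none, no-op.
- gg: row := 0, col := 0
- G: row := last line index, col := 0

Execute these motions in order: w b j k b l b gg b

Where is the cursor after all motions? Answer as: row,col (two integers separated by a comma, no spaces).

Answer: 0,0

Derivation:
After 1 (w): row=0 col=6 char='s'
After 2 (b): row=0 col=0 char='r'
After 3 (j): row=1 col=0 char='c'
After 4 (k): row=0 col=0 char='r'
After 5 (b): row=0 col=0 char='r'
After 6 (l): row=0 col=1 char='a'
After 7 (b): row=0 col=0 char='r'
After 8 (gg): row=0 col=0 char='r'
After 9 (b): row=0 col=0 char='r'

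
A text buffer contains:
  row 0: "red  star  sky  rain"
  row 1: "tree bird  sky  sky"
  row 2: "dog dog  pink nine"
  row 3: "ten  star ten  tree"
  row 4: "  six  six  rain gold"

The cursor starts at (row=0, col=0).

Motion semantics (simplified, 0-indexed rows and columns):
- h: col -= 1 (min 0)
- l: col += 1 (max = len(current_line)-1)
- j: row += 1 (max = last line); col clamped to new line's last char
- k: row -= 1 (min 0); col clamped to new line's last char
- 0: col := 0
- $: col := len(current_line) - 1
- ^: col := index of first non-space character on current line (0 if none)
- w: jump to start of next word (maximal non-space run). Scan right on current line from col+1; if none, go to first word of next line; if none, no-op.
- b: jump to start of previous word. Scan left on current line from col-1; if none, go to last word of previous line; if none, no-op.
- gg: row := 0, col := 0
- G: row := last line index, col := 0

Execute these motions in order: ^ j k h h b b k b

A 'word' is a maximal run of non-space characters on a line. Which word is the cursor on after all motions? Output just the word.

Answer: red

Derivation:
After 1 (^): row=0 col=0 char='r'
After 2 (j): row=1 col=0 char='t'
After 3 (k): row=0 col=0 char='r'
After 4 (h): row=0 col=0 char='r'
After 5 (h): row=0 col=0 char='r'
After 6 (b): row=0 col=0 char='r'
After 7 (b): row=0 col=0 char='r'
After 8 (k): row=0 col=0 char='r'
After 9 (b): row=0 col=0 char='r'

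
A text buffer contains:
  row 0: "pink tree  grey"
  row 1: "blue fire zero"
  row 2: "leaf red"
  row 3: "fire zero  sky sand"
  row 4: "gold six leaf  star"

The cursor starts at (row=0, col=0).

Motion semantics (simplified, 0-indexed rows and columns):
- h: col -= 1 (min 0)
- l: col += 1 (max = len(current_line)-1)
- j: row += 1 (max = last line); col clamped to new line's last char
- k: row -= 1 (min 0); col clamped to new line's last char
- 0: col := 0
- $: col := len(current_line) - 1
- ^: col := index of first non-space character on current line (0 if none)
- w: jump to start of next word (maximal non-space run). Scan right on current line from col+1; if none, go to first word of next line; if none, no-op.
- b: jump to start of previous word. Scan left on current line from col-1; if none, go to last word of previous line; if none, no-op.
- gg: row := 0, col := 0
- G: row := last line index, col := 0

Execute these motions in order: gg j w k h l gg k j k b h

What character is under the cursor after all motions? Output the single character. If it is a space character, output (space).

After 1 (gg): row=0 col=0 char='p'
After 2 (j): row=1 col=0 char='b'
After 3 (w): row=1 col=5 char='f'
After 4 (k): row=0 col=5 char='t'
After 5 (h): row=0 col=4 char='_'
After 6 (l): row=0 col=5 char='t'
After 7 (gg): row=0 col=0 char='p'
After 8 (k): row=0 col=0 char='p'
After 9 (j): row=1 col=0 char='b'
After 10 (k): row=0 col=0 char='p'
After 11 (b): row=0 col=0 char='p'
After 12 (h): row=0 col=0 char='p'

Answer: p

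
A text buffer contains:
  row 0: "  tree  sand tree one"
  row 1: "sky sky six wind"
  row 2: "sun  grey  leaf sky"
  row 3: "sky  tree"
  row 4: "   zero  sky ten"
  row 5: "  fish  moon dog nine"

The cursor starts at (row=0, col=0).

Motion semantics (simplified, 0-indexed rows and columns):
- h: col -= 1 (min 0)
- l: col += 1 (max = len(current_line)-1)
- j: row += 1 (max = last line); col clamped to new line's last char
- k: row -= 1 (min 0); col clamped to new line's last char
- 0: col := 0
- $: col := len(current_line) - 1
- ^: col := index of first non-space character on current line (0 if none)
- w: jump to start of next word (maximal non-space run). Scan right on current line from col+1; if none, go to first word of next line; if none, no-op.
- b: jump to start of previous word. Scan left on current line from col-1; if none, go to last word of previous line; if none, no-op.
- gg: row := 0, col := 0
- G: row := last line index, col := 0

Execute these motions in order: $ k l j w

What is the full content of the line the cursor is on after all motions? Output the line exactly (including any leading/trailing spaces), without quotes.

After 1 ($): row=0 col=20 char='e'
After 2 (k): row=0 col=20 char='e'
After 3 (l): row=0 col=20 char='e'
After 4 (j): row=1 col=15 char='d'
After 5 (w): row=2 col=0 char='s'

Answer: sun  grey  leaf sky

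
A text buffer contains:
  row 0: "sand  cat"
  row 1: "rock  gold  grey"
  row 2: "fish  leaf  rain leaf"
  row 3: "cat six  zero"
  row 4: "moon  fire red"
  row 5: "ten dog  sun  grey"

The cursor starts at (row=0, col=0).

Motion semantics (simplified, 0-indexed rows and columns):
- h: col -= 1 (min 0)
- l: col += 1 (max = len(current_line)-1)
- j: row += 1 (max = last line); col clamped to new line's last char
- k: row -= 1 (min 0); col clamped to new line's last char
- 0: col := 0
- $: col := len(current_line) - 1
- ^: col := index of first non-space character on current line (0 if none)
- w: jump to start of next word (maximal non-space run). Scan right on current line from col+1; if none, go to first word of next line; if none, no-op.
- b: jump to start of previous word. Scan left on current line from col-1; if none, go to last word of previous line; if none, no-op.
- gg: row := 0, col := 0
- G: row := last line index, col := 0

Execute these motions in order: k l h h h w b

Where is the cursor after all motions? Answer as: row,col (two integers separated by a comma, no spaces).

Answer: 0,0

Derivation:
After 1 (k): row=0 col=0 char='s'
After 2 (l): row=0 col=1 char='a'
After 3 (h): row=0 col=0 char='s'
After 4 (h): row=0 col=0 char='s'
After 5 (h): row=0 col=0 char='s'
After 6 (w): row=0 col=6 char='c'
After 7 (b): row=0 col=0 char='s'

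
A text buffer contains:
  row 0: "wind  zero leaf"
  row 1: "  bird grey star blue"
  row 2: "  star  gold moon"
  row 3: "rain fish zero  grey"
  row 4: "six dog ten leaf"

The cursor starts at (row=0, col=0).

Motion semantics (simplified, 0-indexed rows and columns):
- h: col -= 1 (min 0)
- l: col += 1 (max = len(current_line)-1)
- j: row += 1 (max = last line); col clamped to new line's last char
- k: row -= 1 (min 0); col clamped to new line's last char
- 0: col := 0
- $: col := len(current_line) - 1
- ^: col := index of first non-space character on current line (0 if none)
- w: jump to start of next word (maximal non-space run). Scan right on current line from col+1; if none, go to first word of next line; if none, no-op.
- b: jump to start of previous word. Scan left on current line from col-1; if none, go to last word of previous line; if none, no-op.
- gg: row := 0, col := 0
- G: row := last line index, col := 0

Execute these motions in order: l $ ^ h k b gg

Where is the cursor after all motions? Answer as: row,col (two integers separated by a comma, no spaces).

After 1 (l): row=0 col=1 char='i'
After 2 ($): row=0 col=14 char='f'
After 3 (^): row=0 col=0 char='w'
After 4 (h): row=0 col=0 char='w'
After 5 (k): row=0 col=0 char='w'
After 6 (b): row=0 col=0 char='w'
After 7 (gg): row=0 col=0 char='w'

Answer: 0,0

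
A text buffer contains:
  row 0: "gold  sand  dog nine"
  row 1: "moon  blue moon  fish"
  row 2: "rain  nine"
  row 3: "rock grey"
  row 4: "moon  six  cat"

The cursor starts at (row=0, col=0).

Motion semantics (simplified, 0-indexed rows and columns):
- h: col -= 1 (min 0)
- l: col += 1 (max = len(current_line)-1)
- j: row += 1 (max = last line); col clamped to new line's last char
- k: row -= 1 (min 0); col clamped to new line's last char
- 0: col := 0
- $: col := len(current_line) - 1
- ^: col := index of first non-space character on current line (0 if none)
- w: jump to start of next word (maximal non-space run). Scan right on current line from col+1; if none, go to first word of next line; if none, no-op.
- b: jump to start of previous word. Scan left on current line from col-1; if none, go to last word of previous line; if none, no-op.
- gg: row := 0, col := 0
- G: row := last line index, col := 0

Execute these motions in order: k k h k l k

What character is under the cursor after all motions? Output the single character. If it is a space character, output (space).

After 1 (k): row=0 col=0 char='g'
After 2 (k): row=0 col=0 char='g'
After 3 (h): row=0 col=0 char='g'
After 4 (k): row=0 col=0 char='g'
After 5 (l): row=0 col=1 char='o'
After 6 (k): row=0 col=1 char='o'

Answer: o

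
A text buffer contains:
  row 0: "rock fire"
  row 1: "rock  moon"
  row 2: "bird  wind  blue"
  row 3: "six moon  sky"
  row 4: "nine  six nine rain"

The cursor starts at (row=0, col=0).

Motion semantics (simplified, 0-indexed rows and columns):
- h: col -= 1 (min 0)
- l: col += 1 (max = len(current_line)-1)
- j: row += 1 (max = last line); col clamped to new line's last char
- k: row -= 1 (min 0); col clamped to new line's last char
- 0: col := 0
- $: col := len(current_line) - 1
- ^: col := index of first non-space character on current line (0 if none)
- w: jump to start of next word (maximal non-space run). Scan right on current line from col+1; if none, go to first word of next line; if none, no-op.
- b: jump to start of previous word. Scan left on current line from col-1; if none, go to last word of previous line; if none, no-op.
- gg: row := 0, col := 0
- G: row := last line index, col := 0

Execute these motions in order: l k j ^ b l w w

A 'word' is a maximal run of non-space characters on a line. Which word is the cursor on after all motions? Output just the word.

Answer: moon

Derivation:
After 1 (l): row=0 col=1 char='o'
After 2 (k): row=0 col=1 char='o'
After 3 (j): row=1 col=1 char='o'
After 4 (^): row=1 col=0 char='r'
After 5 (b): row=0 col=5 char='f'
After 6 (l): row=0 col=6 char='i'
After 7 (w): row=1 col=0 char='r'
After 8 (w): row=1 col=6 char='m'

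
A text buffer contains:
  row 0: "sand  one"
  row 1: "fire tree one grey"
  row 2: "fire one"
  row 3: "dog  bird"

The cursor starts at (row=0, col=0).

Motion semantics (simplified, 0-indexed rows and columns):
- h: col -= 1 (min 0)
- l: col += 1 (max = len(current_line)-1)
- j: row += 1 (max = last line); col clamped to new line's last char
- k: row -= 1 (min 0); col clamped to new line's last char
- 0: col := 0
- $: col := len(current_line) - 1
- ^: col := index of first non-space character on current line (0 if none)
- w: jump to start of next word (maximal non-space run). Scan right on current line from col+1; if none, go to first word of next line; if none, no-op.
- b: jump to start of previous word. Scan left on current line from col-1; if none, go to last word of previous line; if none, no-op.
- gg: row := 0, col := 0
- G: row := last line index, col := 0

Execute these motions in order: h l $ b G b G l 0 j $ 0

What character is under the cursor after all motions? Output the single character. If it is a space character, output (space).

After 1 (h): row=0 col=0 char='s'
After 2 (l): row=0 col=1 char='a'
After 3 ($): row=0 col=8 char='e'
After 4 (b): row=0 col=6 char='o'
After 5 (G): row=3 col=0 char='d'
After 6 (b): row=2 col=5 char='o'
After 7 (G): row=3 col=0 char='d'
After 8 (l): row=3 col=1 char='o'
After 9 (0): row=3 col=0 char='d'
After 10 (j): row=3 col=0 char='d'
After 11 ($): row=3 col=8 char='d'
After 12 (0): row=3 col=0 char='d'

Answer: d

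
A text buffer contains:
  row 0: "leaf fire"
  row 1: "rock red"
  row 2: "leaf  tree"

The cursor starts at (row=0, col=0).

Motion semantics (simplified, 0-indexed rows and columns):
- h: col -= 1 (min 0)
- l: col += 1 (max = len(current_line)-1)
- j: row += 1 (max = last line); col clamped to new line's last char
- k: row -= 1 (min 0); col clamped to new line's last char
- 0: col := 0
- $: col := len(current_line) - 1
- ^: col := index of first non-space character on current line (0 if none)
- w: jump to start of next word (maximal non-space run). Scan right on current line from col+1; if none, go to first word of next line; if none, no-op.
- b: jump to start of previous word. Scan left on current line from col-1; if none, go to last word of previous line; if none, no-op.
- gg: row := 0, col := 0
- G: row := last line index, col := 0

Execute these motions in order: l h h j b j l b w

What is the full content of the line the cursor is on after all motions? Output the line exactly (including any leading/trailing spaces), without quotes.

After 1 (l): row=0 col=1 char='e'
After 2 (h): row=0 col=0 char='l'
After 3 (h): row=0 col=0 char='l'
After 4 (j): row=1 col=0 char='r'
After 5 (b): row=0 col=5 char='f'
After 6 (j): row=1 col=5 char='r'
After 7 (l): row=1 col=6 char='e'
After 8 (b): row=1 col=5 char='r'
After 9 (w): row=2 col=0 char='l'

Answer: leaf  tree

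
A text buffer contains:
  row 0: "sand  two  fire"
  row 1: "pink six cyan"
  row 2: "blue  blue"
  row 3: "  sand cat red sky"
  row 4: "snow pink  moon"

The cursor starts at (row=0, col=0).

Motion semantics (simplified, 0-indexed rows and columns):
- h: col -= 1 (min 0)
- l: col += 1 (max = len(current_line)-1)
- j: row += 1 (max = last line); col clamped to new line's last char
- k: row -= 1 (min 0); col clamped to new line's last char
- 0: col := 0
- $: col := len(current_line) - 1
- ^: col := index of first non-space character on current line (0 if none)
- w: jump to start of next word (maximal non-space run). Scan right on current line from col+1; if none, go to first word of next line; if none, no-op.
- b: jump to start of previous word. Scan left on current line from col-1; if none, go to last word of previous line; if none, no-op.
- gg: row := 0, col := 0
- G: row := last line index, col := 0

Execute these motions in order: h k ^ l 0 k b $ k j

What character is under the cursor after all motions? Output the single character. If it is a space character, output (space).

After 1 (h): row=0 col=0 char='s'
After 2 (k): row=0 col=0 char='s'
After 3 (^): row=0 col=0 char='s'
After 4 (l): row=0 col=1 char='a'
After 5 (0): row=0 col=0 char='s'
After 6 (k): row=0 col=0 char='s'
After 7 (b): row=0 col=0 char='s'
After 8 ($): row=0 col=14 char='e'
After 9 (k): row=0 col=14 char='e'
After 10 (j): row=1 col=12 char='n'

Answer: n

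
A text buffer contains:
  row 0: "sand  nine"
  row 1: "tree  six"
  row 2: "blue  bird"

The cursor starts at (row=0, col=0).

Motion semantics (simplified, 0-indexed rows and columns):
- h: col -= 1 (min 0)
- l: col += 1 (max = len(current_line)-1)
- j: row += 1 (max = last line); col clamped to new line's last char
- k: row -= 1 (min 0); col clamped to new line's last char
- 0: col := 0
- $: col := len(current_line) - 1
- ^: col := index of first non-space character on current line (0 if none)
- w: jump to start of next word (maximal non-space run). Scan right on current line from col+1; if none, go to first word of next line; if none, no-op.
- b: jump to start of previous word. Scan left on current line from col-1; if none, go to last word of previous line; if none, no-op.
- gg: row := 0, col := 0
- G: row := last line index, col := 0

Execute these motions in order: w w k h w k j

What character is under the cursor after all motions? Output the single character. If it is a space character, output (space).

After 1 (w): row=0 col=6 char='n'
After 2 (w): row=1 col=0 char='t'
After 3 (k): row=0 col=0 char='s'
After 4 (h): row=0 col=0 char='s'
After 5 (w): row=0 col=6 char='n'
After 6 (k): row=0 col=6 char='n'
After 7 (j): row=1 col=6 char='s'

Answer: s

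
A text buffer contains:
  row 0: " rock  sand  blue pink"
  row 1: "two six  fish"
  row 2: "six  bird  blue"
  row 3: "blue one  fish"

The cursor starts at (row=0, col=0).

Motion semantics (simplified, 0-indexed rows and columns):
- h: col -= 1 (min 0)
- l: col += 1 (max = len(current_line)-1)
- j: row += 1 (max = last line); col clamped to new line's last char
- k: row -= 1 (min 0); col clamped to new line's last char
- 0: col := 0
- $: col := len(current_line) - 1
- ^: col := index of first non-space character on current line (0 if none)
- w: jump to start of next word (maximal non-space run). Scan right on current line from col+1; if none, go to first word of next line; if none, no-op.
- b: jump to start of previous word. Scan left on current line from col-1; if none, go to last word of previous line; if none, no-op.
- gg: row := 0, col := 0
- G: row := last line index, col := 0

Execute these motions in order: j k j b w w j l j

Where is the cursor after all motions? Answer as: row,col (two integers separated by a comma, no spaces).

Answer: 3,5

Derivation:
After 1 (j): row=1 col=0 char='t'
After 2 (k): row=0 col=0 char='_'
After 3 (j): row=1 col=0 char='t'
After 4 (b): row=0 col=18 char='p'
After 5 (w): row=1 col=0 char='t'
After 6 (w): row=1 col=4 char='s'
After 7 (j): row=2 col=4 char='_'
After 8 (l): row=2 col=5 char='b'
After 9 (j): row=3 col=5 char='o'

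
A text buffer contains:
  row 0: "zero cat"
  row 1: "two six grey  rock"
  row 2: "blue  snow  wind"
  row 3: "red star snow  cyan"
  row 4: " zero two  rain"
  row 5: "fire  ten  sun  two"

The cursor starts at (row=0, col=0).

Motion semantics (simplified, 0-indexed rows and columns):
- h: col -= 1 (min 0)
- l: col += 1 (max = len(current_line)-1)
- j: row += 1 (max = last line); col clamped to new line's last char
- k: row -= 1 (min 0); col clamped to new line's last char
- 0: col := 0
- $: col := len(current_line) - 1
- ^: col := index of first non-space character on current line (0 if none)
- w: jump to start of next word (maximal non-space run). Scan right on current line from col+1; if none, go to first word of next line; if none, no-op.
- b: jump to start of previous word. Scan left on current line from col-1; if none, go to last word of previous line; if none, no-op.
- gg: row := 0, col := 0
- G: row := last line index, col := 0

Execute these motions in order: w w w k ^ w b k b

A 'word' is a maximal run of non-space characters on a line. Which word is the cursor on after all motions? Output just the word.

After 1 (w): row=0 col=5 char='c'
After 2 (w): row=1 col=0 char='t'
After 3 (w): row=1 col=4 char='s'
After 4 (k): row=0 col=4 char='_'
After 5 (^): row=0 col=0 char='z'
After 6 (w): row=0 col=5 char='c'
After 7 (b): row=0 col=0 char='z'
After 8 (k): row=0 col=0 char='z'
After 9 (b): row=0 col=0 char='z'

Answer: zero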